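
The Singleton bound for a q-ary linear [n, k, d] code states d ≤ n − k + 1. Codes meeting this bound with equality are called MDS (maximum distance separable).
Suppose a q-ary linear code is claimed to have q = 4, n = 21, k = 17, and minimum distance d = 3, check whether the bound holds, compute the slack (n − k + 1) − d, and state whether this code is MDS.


Singleton RHS = n − k + 1 = 5, slack = 2, bound satisfied, not MDS.

Singleton bound: d ≤ n − k + 1.
Here n = 21, k = 17, so n − k + 1 = 5.
Given d = 3, check d ≤ 5: YES.
Slack = (n − k + 1) − d = 2.
The code is NOT MDS (slack = 2 > 0).
Description: the claimed parameters are [21, 17, 3]_4; such a code would be non-MDS.


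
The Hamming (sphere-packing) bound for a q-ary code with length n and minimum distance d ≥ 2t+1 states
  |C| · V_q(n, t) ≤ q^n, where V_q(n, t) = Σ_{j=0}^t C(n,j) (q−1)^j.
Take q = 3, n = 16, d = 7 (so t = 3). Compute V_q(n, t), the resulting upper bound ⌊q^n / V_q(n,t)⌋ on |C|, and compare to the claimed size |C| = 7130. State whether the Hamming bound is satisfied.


V_q(n, t) = 4993, q^n = 43046721, Hamming bound = 8621, |C| = 7130 ≤ bound (satisfied).

Step 1: Compute V_q(n, t) = Σ_{j=0}^3 C(n, j) (q−1)^j.
  j = 0: C(16,0)·(2)^0 = 1·1 = 1.
  j = 1: C(16,1)·(2)^1 = 16·2 = 32.
  j = 2: C(16,2)·(2)^2 = 120·4 = 480.
  j = 3: C(16,3)·(2)^3 = 560·8 = 4480.
  V_q(n, t) = 1 + 32 + 480 + 4480 = 4993.
Step 2: q^n = 3^16 = 43046721.
Step 3: Hamming bound ⌊q^n / V_q(n,t)⌋ = ⌊43046721/4993⌋ = 8621.
Step 4: Compare |C| = 7130 to 8621: satisfied.
The claimed |C| lies below the Hamming bound.


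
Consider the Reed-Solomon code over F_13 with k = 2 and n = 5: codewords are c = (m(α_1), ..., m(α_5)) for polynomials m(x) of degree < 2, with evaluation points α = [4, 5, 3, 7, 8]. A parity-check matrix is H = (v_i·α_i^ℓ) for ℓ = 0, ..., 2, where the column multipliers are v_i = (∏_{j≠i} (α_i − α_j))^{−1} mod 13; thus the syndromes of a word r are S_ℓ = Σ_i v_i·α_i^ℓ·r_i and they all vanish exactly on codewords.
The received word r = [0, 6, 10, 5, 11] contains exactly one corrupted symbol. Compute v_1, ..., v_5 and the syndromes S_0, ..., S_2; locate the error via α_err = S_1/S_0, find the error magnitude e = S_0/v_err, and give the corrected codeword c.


S = (3, 9, 1), error at position 3, error magnitude e = 3, c = [0, 6, 7, 5, 11].

Step 1: column multipliers v_i = (∏_{j≠i}(α_i − α_j))^{−1} mod 13.
  i = 1 (α = 4): (4−5)(4−3)(4−7)(4−8) = (−1)·1·(−3)·(−4) = −12 ≡ 1, so v_1 = 1^{−1} = 1 (mod 13).
  i = 2 (α = 5): (5−4)(5−3)(5−7)(5−8) = 1·2·(−2)·(−3) = 12 ≡ 12, so v_2 = 12^{−1} = 12 (mod 13).
  i = 3 (α = 3): (3−4)(3−5)(3−7)(3−8) = (−1)·(−2)·(−4)·(−5) = 40 ≡ 1, so v_3 = 1^{−1} = 1 (mod 13).
  i = 4 (α = 7): (7−4)(7−5)(7−3)(7−8) = 3·2·4·(−1) = −24 ≡ 2, so v_4 = 2^{−1} = 7 (mod 13).
  i = 5 (α = 8): (8−4)(8−5)(8−3)(8−7) = 4·3·5·1 = 60 ≡ 8, so v_5 = 8^{−1} = 5 (mod 13).
  v = [1, 12, 1, 7, 5].
Step 2: syndromes of r = [0, 6, 10, 5, 11] (all sums mod 13).
  S_0 = Σ v_i r_i = 1·0 + 12·6 + 1·10 + 7·5 + 5·11 = 172 ≡ 3.
  S_1 = Σ v_i α_i r_i = 1·4·0 + 12·5·6 + 1·3·10 + 7·7·5 + 5·8·11 = 1075 ≡ 9.
  α_i^2 mod 13 = [3, 12, 9, 10, 12].
  S_2 = Σ v_i α_i^2 r_i = 1·3·0 + 12·12·6 + 1·9·10 + 7·10·5 + 5·12·11 = 1964 ≡ 1.
  S = (3, 9, 1) ≠ 0, so r is not a codeword (an error is present).
Step 3: locate the error. For a single error e at position i, S_ℓ = v_i·e·α_i^ℓ, so α_err = S_1/S_0.
  S_0^{−1} = 3^{−1} = 9 (mod 13), so α_err = 9·9 = 81 ≡ 3 = α_3. Error position i = 3.
  Consistency check: S_2/S_1 = 1·3 = 3 ≡ 3 = α_err ✓ (single-error assumption holds).
Step 4: error magnitude e = S_0/v_3 = S_0·∏_{j≠3}(α_3 − α_j) = 3·1 = 3 ≡ 3 (mod 13).
Step 5: correct position 3: c_3 = r_3 − e = 10 − 3 ≡ 7 (mod 13). Hence c = [0, 6, 7, 5, 11].
  Check: interpolating c through the α_i gives m(x) = 2 + 6·x (degree < 2) with m(α_i) = c_i for every i, so c is indeed a codeword.


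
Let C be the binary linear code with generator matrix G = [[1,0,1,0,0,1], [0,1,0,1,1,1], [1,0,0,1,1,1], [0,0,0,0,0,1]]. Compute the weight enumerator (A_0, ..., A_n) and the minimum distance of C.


Weight distribution: A_0 = 1, A_1 = 1, A_2 = 3, A_3 = 6, A_4 = 3, A_5 = 1, A_6 = 1. Minimum distance d = 1.

Enumerate all 2^4 = 16 messages m ∈ F_2^4.
For each, compute codeword c = mG in F_2^6, then tally its weight.
  m = 0000 → c = 000000, weight = 0.
  m = 1000 → c = 101001, weight = 3.
  m = 0100 → c = 010111, weight = 4.
  m = 1100 → c = 111110, weight = 5.
  m = 0010 → c = 100111, weight = 4.
  m = 1010 → c = 001110, weight = 3.
  m = 0110 → c = 110000, weight = 2.
  m = 1110 → c = 011001, weight = 3.
  m = 0001 → c = 000001, weight = 1.
  m = 1001 → c = 101000, weight = 2.
  m = 0101 → c = 010110, weight = 3.
  m = 1101 → c = 111111, weight = 6.
  m = 0011 → c = 100110, weight = 3.
  m = 1011 → c = 001111, weight = 4.
  m = 0111 → c = 110001, weight = 3.
  m = 1111 → c = 011000, weight = 2.
Tally weights:
  weight 0: 1 codewords.
  weight 1: 1 codewords.
  weight 2: 3 codewords.
  weight 3: 6 codewords.
  weight 4: 3 codewords.
  weight 5: 1 codewords.
  weight 6: 1 codewords.
Minimum distance d = smallest w > 0 with A_w > 0 = 1.
Sanity: Σ A_w = 16 = 2^4 = 16 ✓.


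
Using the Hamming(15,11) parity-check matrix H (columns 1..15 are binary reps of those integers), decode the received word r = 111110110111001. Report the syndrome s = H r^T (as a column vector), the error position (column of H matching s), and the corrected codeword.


s = (1, 1, 0, 0)^T, error position = 12, corrected codeword c = 111110110110001

Compute s = H r^T mod 2 one row at a time:
  s_1 = 1 + 0 + 1 + 1 + 1 + 0 + 0 + 1 = 5 ≡ 1 (mod 2).
  s_2 = 1 + 1 + 0 + 1 + 1 + 0 + 0 + 1 = 5 ≡ 1 (mod 2).
  s_3 = 1 + 1 + 0 + 1 + 1 + 1 + 0 + 1 = 6 ≡ 0 (mod 2).
  s_4 = 1 + 1 + 1 + 1 + 0 + 1 + 0 + 1 = 6 ≡ 0 (mod 2).
s = (1, 1, 0, 0)^T — this equals column 12 of H (binary 1100), so error is at position 12.
Correct: flip bit 12 of r = 111110110111001 to get c = 111110110110001.


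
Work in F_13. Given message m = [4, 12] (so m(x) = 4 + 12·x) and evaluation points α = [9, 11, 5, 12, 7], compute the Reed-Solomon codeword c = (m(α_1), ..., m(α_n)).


c = [8, 6, 12, 5, 10]

Message polynomial: m(x) = 4 + 12·x (mod 13).
For each evaluation point α_i, compute m(α_i) mod 13:
  α_1 = 9: Horner steps 12 → 8, so m(9) = 8.
  α_2 = 11: Horner steps 12 → 6, so m(11) = 6.
  α_3 = 5: Horner steps 12 → 12, so m(5) = 12.
  α_4 = 12: Horner steps 12 → 5, so m(12) = 5.
  α_5 = 7: Horner steps 12 → 10, so m(7) = 10.
Codeword c = [8, 6, 12, 5, 10] ∈ F_13^5.


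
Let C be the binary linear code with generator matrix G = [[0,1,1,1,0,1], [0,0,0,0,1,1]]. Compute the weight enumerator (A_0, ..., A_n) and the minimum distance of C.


Weight distribution: A_0 = 1, A_2 = 1, A_4 = 2. Minimum distance d = 2.

Enumerate all 2^2 = 4 messages m ∈ F_2^2.
For each, compute codeword c = mG in F_2^6, then tally its weight.
  m = 00 → c = 000000, weight = 0.
  m = 10 → c = 011101, weight = 4.
  m = 01 → c = 000011, weight = 2.
  m = 11 → c = 011110, weight = 4.
Tally weights:
  weight 0: 1 codewords.
  weight 2: 1 codewords.
  weight 4: 2 codewords.
Minimum distance d = smallest w > 0 with A_w > 0 = 2.
Sanity: Σ A_w = 4 = 2^2 = 4 ✓.


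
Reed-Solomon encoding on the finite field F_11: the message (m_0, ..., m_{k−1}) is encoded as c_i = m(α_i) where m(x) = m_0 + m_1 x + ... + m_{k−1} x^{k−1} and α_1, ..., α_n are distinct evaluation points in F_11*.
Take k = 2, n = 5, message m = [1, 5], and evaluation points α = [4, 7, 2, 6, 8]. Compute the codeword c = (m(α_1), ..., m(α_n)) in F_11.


c = [10, 3, 0, 9, 8]

Message polynomial: m(x) = 1 + 5·x (mod 11).
For each evaluation point α_i, compute m(α_i) mod 11:
  α_1 = 4: Horner steps 5 → 10, so m(4) = 10.
  α_2 = 7: Horner steps 5 → 3, so m(7) = 3.
  α_3 = 2: Horner steps 5 → 0, so m(2) = 0.
  α_4 = 6: Horner steps 5 → 9, so m(6) = 9.
  α_5 = 8: Horner steps 5 → 8, so m(8) = 8.
Codeword c = [10, 3, 0, 9, 8] ∈ F_11^5.


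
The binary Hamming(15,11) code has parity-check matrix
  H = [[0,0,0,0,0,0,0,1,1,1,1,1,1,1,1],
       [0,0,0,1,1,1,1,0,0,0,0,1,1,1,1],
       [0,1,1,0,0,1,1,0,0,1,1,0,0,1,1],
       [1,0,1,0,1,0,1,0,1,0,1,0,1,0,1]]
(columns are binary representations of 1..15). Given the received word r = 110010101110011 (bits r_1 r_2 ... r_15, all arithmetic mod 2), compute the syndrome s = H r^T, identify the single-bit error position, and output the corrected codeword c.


s = (1, 0, 0, 0)^T, error position = 8, corrected codeword c = 110010111110011

Compute s = H r^T mod 2 one row at a time:
  s_1 = 0 + 1 + 1 + 1 + 0 + 0 + 1 + 1 = 5 ≡ 1 (mod 2).
  s_2 = 0 + 1 + 0 + 1 + 0 + 0 + 1 + 1 = 4 ≡ 0 (mod 2).
  s_3 = 1 + 0 + 0 + 1 + 1 + 1 + 1 + 1 = 6 ≡ 0 (mod 2).
  s_4 = 1 + 0 + 1 + 1 + 1 + 1 + 0 + 1 = 6 ≡ 0 (mod 2).
s = (1, 0, 0, 0)^T — this equals column 8 of H (binary 1000), so error is at position 8.
Correct: flip bit 8 of r = 110010101110011 to get c = 110010111110011.


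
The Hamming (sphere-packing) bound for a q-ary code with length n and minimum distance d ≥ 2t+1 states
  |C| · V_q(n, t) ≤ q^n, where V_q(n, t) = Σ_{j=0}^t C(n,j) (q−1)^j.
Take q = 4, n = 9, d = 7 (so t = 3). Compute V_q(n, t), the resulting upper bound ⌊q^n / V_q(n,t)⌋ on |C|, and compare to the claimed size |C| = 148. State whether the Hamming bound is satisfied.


V_q(n, t) = 2620, q^n = 262144, Hamming bound = 100, |C| = 148 > bound (violated).

Step 1: Compute V_q(n, t) = Σ_{j=0}^3 C(n, j) (q−1)^j.
  j = 0: C(9,0)·(3)^0 = 1·1 = 1.
  j = 1: C(9,1)·(3)^1 = 9·3 = 27.
  j = 2: C(9,2)·(3)^2 = 36·9 = 324.
  j = 3: C(9,3)·(3)^3 = 84·27 = 2268.
  V_q(n, t) = 1 + 27 + 324 + 2268 = 2620.
Step 2: q^n = 4^9 = 262144.
Step 3: Hamming bound ⌊q^n / V_q(n,t)⌋ = ⌊262144/2620⌋ = 100.
Step 4: Compare |C| = 148 to 100: violated.
The claimed |C| lies above the Hamming bound, so no 4-ary code of length 9 with d ≥ 7 can have 148 codewords.


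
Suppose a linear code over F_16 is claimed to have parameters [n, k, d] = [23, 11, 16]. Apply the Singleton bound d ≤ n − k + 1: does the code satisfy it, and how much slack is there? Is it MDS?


Singleton RHS = n − k + 1 = 13, slack = -3, bound violated (no such code; not MDS).

Singleton bound: d ≤ n − k + 1.
Here n = 23, k = 11, so n − k + 1 = 13.
Given d = 16, check d ≤ 13: NO.
Slack = (n − k + 1) − d = -3.
The slack is negative: d = 16 exceeds n − k + 1 = 13 by 3, so the Singleton bound is violated and no linear [23, 11, 16]_16 code can exist. In particular it is not MDS (MDS requires d = n − k + 1 exactly).
Description: the claimed parameters are [23, 11, 16]_16; such a code would be impossible (violates the Singleton bound).


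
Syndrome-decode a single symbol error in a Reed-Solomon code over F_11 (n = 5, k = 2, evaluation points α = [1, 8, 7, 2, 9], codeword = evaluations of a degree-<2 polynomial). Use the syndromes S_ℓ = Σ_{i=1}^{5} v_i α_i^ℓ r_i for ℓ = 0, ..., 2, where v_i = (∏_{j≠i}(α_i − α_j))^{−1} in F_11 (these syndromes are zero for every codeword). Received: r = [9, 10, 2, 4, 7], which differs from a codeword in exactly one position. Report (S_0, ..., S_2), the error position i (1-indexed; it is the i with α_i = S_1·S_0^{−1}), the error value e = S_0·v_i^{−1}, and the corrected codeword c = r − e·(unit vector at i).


S = (2, 4, 8), error at position 4, error magnitude e = 9, c = [9, 10, 2, 6, 7].

Step 1: column multipliers v_i = (∏_{j≠i}(α_i − α_j))^{−1} mod 11.
  i = 1 (α = 1): (1−8)(1−7)(1−2)(1−9) = (−7)·(−6)·(−1)·(−8) = 336 ≡ 6, so v_1 = 6^{−1} = 2 (mod 11).
  i = 2 (α = 8): (8−1)(8−7)(8−2)(8−9) = 7·1·6·(−1) = −42 ≡ 2, so v_2 = 2^{−1} = 6 (mod 11).
  i = 3 (α = 7): (7−1)(7−8)(7−2)(7−9) = 6·(−1)·5·(−2) = 60 ≡ 5, so v_3 = 5^{−1} = 9 (mod 11).
  i = 4 (α = 2): (2−1)(2−8)(2−7)(2−9) = 1·(−6)·(−5)·(−7) = −210 ≡ 10, so v_4 = 10^{−1} = 10 (mod 11).
  i = 5 (α = 9): (9−1)(9−8)(9−7)(9−2) = 8·1·2·7 = 112 ≡ 2, so v_5 = 2^{−1} = 6 (mod 11).
  v = [2, 6, 9, 10, 6].
Step 2: syndromes of r = [9, 10, 2, 4, 7] (all sums mod 11).
  S_0 = Σ v_i r_i = 2·9 + 6·10 + 9·2 + 10·4 + 6·7 = 178 ≡ 2.
  S_1 = Σ v_i α_i r_i = 2·1·9 + 6·8·10 + 9·7·2 + 10·2·4 + 6·9·7 = 1082 ≡ 4.
  α_i^2 mod 11 = [1, 9, 5, 4, 4].
  S_2 = Σ v_i α_i^2 r_i = 2·1·9 + 6·9·10 + 9·5·2 + 10·4·4 + 6·4·7 = 976 ≡ 8.
  S = (2, 4, 8) ≠ 0, so r is not a codeword (an error is present).
Step 3: locate the error. For a single error e at position i, S_ℓ = v_i·e·α_i^ℓ, so α_err = S_1/S_0.
  S_0^{−1} = 2^{−1} = 6 (mod 11), so α_err = 4·6 = 24 ≡ 2 = α_4. Error position i = 4.
  Consistency check: S_2/S_1 = 8·3 = 24 ≡ 2 = α_err ✓ (single-error assumption holds).
Step 4: error magnitude e = S_0/v_4 = S_0·∏_{j≠4}(α_4 − α_j) = 2·10 = 20 ≡ 9 (mod 11).
Step 5: correct position 4: c_4 = r_4 − e = 4 − 9 ≡ 6 (mod 11). Hence c = [9, 10, 2, 6, 7].
  Check: interpolating c through the α_i gives m(x) = 1 + 8·x (degree < 2) with m(α_i) = c_i for every i, so c is indeed a codeword.


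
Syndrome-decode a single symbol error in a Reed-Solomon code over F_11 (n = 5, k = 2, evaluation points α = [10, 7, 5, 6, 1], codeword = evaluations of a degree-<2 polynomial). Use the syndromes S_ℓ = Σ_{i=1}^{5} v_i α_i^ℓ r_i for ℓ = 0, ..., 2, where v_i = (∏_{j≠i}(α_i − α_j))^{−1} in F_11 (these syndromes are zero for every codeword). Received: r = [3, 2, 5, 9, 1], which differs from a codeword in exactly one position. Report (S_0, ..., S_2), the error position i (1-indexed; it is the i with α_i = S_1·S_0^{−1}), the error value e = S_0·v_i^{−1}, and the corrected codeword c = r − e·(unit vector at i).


S = (6, 6, 6), error at position 5, error magnitude e = 1, c = [3, 2, 5, 9, 0].

Step 1: column multipliers v_i = (∏_{j≠i}(α_i − α_j))^{−1} mod 11.
  i = 1 (α = 10): (10−7)(10−5)(10−6)(10−1) = 3·5·4·9 = 540 ≡ 1, so v_1 = 1^{−1} = 1 (mod 11).
  i = 2 (α = 7): (7−10)(7−5)(7−6)(7−1) = (−3)·2·1·6 = −36 ≡ 8, so v_2 = 8^{−1} = 7 (mod 11).
  i = 3 (α = 5): (5−10)(5−7)(5−6)(5−1) = (−5)·(−2)·(−1)·4 = −40 ≡ 4, so v_3 = 4^{−1} = 3 (mod 11).
  i = 4 (α = 6): (6−10)(6−7)(6−5)(6−1) = (−4)·(−1)·1·5 = 20 ≡ 9, so v_4 = 9^{−1} = 5 (mod 11).
  i = 5 (α = 1): (1−10)(1−7)(1−5)(1−6) = (−9)·(−6)·(−4)·(−5) = 1080 ≡ 2, so v_5 = 2^{−1} = 6 (mod 11).
  v = [1, 7, 3, 5, 6].
Step 2: syndromes of r = [3, 2, 5, 9, 1] (all sums mod 11).
  S_0 = Σ v_i r_i = 1·3 + 7·2 + 3·5 + 5·9 + 6·1 = 83 ≡ 6.
  S_1 = Σ v_i α_i r_i = 1·10·3 + 7·7·2 + 3·5·5 + 5·6·9 + 6·1·1 = 479 ≡ 6.
  α_i^2 mod 11 = [1, 5, 3, 3, 1].
  S_2 = Σ v_i α_i^2 r_i = 1·1·3 + 7·5·2 + 3·3·5 + 5·3·9 + 6·1·1 = 259 ≡ 6.
  S = (6, 6, 6) ≠ 0, so r is not a codeword (an error is present).
Step 3: locate the error. For a single error e at position i, S_ℓ = v_i·e·α_i^ℓ, so α_err = S_1/S_0.
  S_0^{−1} = 6^{−1} = 2 (mod 11), so α_err = 6·2 = 12 ≡ 1 = α_5. Error position i = 5.
  Consistency check: S_2/S_1 = 6·2 = 12 ≡ 1 = α_err ✓ (single-error assumption holds).
Step 4: error magnitude e = S_0/v_5 = S_0·∏_{j≠5}(α_5 − α_j) = 6·2 = 12 ≡ 1 (mod 11).
Step 5: correct position 5: c_5 = r_5 − e = 1 − 1 ≡ 0 (mod 11). Hence c = [3, 2, 5, 9, 0].
  Check: interpolating c through the α_i gives m(x) = 7 + 4·x (degree < 2) with m(α_i) = c_i for every i, so c is indeed a codeword.


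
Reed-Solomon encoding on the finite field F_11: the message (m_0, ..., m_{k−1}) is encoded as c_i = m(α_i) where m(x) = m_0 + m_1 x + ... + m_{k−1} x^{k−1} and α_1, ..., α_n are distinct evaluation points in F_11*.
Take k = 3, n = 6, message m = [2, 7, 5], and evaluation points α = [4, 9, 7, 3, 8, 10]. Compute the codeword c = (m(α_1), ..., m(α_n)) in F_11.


c = [0, 8, 10, 2, 4, 0]

Message polynomial: m(x) = 2 + 7·x + 5·x^2 (mod 11).
For each evaluation point α_i, compute m(α_i) mod 11:
  α_1 = 4: Horner steps 5 → 5 → 0, so m(4) = 0.
  α_2 = 9: Horner steps 5 → 8 → 8, so m(9) = 8.
  α_3 = 7: Horner steps 5 → 9 → 10, so m(7) = 10.
  α_4 = 3: Horner steps 5 → 0 → 2, so m(3) = 2.
  α_5 = 8: Horner steps 5 → 3 → 4, so m(8) = 4.
  α_6 = 10: Horner steps 5 → 2 → 0, so m(10) = 0.
Codeword c = [0, 8, 10, 2, 4, 0] ∈ F_11^6.


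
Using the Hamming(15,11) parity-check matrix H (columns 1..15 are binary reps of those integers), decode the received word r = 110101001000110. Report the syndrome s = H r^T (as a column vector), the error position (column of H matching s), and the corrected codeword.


s = (1, 0, 1, 1)^T, error position = 11, corrected codeword c = 110101001010110

Compute s = H r^T mod 2 one row at a time:
  s_1 = 0 + 1 + 0 + 0 + 0 + 1 + 1 + 0 = 3 ≡ 1 (mod 2).
  s_2 = 1 + 0 + 1 + 0 + 0 + 1 + 1 + 0 = 4 ≡ 0 (mod 2).
  s_3 = 1 + 0 + 1 + 0 + 0 + 0 + 1 + 0 = 3 ≡ 1 (mod 2).
  s_4 = 1 + 0 + 0 + 0 + 1 + 0 + 1 + 0 = 3 ≡ 1 (mod 2).
s = (1, 0, 1, 1)^T — this equals column 11 of H (binary 1011), so error is at position 11.
Correct: flip bit 11 of r = 110101001000110 to get c = 110101001010110.


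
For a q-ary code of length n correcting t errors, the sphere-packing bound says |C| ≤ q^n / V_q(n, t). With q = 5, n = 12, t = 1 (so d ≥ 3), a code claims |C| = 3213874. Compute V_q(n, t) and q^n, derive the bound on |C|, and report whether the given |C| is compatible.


V_q(n, t) = 49, q^n = 244140625, Hamming bound = 4982461, |C| = 3213874 ≤ bound (satisfied).

Step 1: Compute V_q(n, t) = Σ_{j=0}^1 C(n, j) (q−1)^j.
  j = 0: C(12,0)·(4)^0 = 1·1 = 1.
  j = 1: C(12,1)·(4)^1 = 12·4 = 48.
  V_q(n, t) = 1 + 48 = 49.
Step 2: q^n = 5^12 = 244140625.
Step 3: Hamming bound ⌊q^n / V_q(n,t)⌋ = ⌊244140625/49⌋ = 4982461.
Step 4: Compare |C| = 3213874 to 4982461: satisfied.
The claimed |C| lies below the Hamming bound.


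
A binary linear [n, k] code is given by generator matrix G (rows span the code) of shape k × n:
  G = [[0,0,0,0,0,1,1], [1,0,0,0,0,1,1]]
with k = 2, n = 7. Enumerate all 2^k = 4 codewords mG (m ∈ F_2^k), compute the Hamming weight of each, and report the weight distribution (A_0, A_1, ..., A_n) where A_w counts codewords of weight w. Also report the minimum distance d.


Weight distribution: A_0 = 1, A_1 = 1, A_2 = 1, A_3 = 1. Minimum distance d = 1.

Enumerate all 2^2 = 4 messages m ∈ F_2^2.
For each, compute codeword c = mG in F_2^7, then tally its weight.
  m = 00 → c = 0000000, weight = 0.
  m = 10 → c = 0000011, weight = 2.
  m = 01 → c = 1000011, weight = 3.
  m = 11 → c = 1000000, weight = 1.
Tally weights:
  weight 0: 1 codewords.
  weight 1: 1 codewords.
  weight 2: 1 codewords.
  weight 3: 1 codewords.
Minimum distance d = smallest w > 0 with A_w > 0 = 1.
Sanity: Σ A_w = 4 = 2^2 = 4 ✓.


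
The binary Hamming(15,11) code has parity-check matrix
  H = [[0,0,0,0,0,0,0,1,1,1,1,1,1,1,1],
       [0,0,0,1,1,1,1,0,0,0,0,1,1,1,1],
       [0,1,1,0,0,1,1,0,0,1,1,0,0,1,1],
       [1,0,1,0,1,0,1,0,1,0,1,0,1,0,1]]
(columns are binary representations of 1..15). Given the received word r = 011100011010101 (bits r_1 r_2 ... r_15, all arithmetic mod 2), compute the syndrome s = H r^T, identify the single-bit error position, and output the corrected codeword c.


s = (1, 1, 0, 1)^T, error position = 13, corrected codeword c = 011100011010001

Compute s = H r^T mod 2 one row at a time:
  s_1 = 1 + 1 + 0 + 1 + 0 + 1 + 0 + 1 = 5 ≡ 1 (mod 2).
  s_2 = 1 + 0 + 0 + 0 + 0 + 1 + 0 + 1 = 3 ≡ 1 (mod 2).
  s_3 = 1 + 1 + 0 + 0 + 0 + 1 + 0 + 1 = 4 ≡ 0 (mod 2).
  s_4 = 0 + 1 + 0 + 0 + 1 + 1 + 1 + 1 = 5 ≡ 1 (mod 2).
s = (1, 1, 0, 1)^T — this equals column 13 of H (binary 1101), so error is at position 13.
Correct: flip bit 13 of r = 011100011010101 to get c = 011100011010001.


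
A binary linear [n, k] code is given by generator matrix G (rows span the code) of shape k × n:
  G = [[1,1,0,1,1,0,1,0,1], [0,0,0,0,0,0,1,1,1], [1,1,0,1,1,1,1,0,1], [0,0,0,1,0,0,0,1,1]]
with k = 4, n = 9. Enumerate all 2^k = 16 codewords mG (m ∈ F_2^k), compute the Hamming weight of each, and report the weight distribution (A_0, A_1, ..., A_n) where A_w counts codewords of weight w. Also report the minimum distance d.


Weight distribution: A_0 = 1, A_1 = 1, A_2 = 1, A_3 = 3, A_4 = 3, A_5 = 3, A_6 = 3, A_7 = 1. Minimum distance d = 1.

Enumerate all 2^4 = 16 messages m ∈ F_2^4.
For each, compute codeword c = mG in F_2^9, then tally its weight.
  m = 0000 → c = 000000000, weight = 0.
  m = 1000 → c = 110110101, weight = 6.
  m = 0100 → c = 000000111, weight = 3.
  m = 1100 → c = 110110010, weight = 5.
  m = 0010 → c = 110111101, weight = 7.
  m = 1010 → c = 000001000, weight = 1.
  m = 0110 → c = 110111010, weight = 6.
  m = 1110 → c = 000001111, weight = 4.
  m = 0001 → c = 000100011, weight = 3.
  m = 1001 → c = 110010110, weight = 5.
  m = 0101 → c = 000100100, weight = 2.
  m = 1101 → c = 110010001, weight = 4.
  m = 0011 → c = 110011110, weight = 6.
  m = 1011 → c = 000101011, weight = 4.
  m = 0111 → c = 110011001, weight = 5.
  m = 1111 → c = 000101100, weight = 3.
Tally weights:
  weight 0: 1 codewords.
  weight 1: 1 codewords.
  weight 2: 1 codewords.
  weight 3: 3 codewords.
  weight 4: 3 codewords.
  weight 5: 3 codewords.
  weight 6: 3 codewords.
  weight 7: 1 codewords.
Minimum distance d = smallest w > 0 with A_w > 0 = 1.
Sanity: Σ A_w = 16 = 2^4 = 16 ✓.


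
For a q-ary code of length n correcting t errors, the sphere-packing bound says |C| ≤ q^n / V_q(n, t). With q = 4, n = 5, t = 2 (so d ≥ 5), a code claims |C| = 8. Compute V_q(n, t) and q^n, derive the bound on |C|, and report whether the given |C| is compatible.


V_q(n, t) = 106, q^n = 1024, Hamming bound = 9, |C| = 8 ≤ bound (satisfied).

Step 1: Compute V_q(n, t) = Σ_{j=0}^2 C(n, j) (q−1)^j.
  j = 0: C(5,0)·(3)^0 = 1·1 = 1.
  j = 1: C(5,1)·(3)^1 = 5·3 = 15.
  j = 2: C(5,2)·(3)^2 = 10·9 = 90.
  V_q(n, t) = 1 + 15 + 90 = 106.
Step 2: q^n = 4^5 = 1024.
Step 3: Hamming bound ⌊q^n / V_q(n,t)⌋ = ⌊1024/106⌋ = 9.
Step 4: Compare |C| = 8 to 9: satisfied.
The claimed |C| lies below the Hamming bound.


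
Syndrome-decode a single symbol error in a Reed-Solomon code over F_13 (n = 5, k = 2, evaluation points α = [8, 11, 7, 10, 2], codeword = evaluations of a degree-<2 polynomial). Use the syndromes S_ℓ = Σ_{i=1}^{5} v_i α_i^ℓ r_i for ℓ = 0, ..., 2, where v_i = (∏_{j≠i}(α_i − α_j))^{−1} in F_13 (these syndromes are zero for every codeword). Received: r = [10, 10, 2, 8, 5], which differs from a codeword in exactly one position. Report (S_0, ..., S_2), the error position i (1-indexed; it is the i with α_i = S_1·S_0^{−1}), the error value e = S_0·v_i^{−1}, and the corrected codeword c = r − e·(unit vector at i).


S = (11, 10, 2), error at position 1, error magnitude e = 6, c = [4, 10, 2, 8, 5].

Step 1: column multipliers v_i = (∏_{j≠i}(α_i − α_j))^{−1} mod 13.
  i = 1 (α = 8): (8−11)(8−7)(8−10)(8−2) = (−3)·1·(−2)·6 = 36 ≡ 10, so v_1 = 10^{−1} = 4 (mod 13).
  i = 2 (α = 11): (11−8)(11−7)(11−10)(11−2) = 3·4·1·9 = 108 ≡ 4, so v_2 = 4^{−1} = 10 (mod 13).
  i = 3 (α = 7): (7−8)(7−11)(7−10)(7−2) = (−1)·(−4)·(−3)·5 = −60 ≡ 5, so v_3 = 5^{−1} = 8 (mod 13).
  i = 4 (α = 10): (10−8)(10−11)(10−7)(10−2) = 2·(−1)·3·8 = −48 ≡ 4, so v_4 = 4^{−1} = 10 (mod 13).
  i = 5 (α = 2): (2−8)(2−11)(2−7)(2−10) = (−6)·(−9)·(−5)·(−8) = 2160 ≡ 2, so v_5 = 2^{−1} = 7 (mod 13).
  v = [4, 10, 8, 10, 7].
Step 2: syndromes of r = [10, 10, 2, 8, 5] (all sums mod 13).
  S_0 = Σ v_i r_i = 4·10 + 10·10 + 8·2 + 10·8 + 7·5 = 271 ≡ 11.
  S_1 = Σ v_i α_i r_i = 4·8·10 + 10·11·10 + 8·7·2 + 10·10·8 + 7·2·5 = 2402 ≡ 10.
  α_i^2 mod 13 = [12, 4, 10, 9, 4].
  S_2 = Σ v_i α_i^2 r_i = 4·12·10 + 10·4·10 + 8·10·2 + 10·9·8 + 7·4·5 = 1900 ≡ 2.
  S = (11, 10, 2) ≠ 0, so r is not a codeword (an error is present).
Step 3: locate the error. For a single error e at position i, S_ℓ = v_i·e·α_i^ℓ, so α_err = S_1/S_0.
  S_0^{−1} = 11^{−1} = 6 (mod 13), so α_err = 10·6 = 60 ≡ 8 = α_1. Error position i = 1.
  Consistency check: S_2/S_1 = 2·4 = 8 ≡ 8 = α_err ✓ (single-error assumption holds).
Step 4: error magnitude e = S_0/v_1 = S_0·∏_{j≠1}(α_1 − α_j) = 11·10 = 110 ≡ 6 (mod 13).
Step 5: correct position 1: c_1 = r_1 − e = 10 − 6 ≡ 4 (mod 13). Hence c = [4, 10, 2, 8, 5].
  Check: interpolating c through the α_i gives m(x) = 1 + 2·x (degree < 2) with m(α_i) = c_i for every i, so c is indeed a codeword.


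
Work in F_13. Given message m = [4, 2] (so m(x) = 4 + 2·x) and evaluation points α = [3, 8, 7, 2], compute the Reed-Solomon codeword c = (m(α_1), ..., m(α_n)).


c = [10, 7, 5, 8]

Message polynomial: m(x) = 4 + 2·x (mod 13).
For each evaluation point α_i, compute m(α_i) mod 13:
  α_1 = 3: Horner steps 2 → 10, so m(3) = 10.
  α_2 = 8: Horner steps 2 → 7, so m(8) = 7.
  α_3 = 7: Horner steps 2 → 5, so m(7) = 5.
  α_4 = 2: Horner steps 2 → 8, so m(2) = 8.
Codeword c = [10, 7, 5, 8] ∈ F_13^4.


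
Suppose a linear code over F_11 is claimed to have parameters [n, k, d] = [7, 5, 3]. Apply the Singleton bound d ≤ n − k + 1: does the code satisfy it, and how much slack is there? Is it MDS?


Singleton RHS = n − k + 1 = 3, slack = 0, bound satisfied, MDS.

Singleton bound: d ≤ n − k + 1.
Here n = 7, k = 5, so n − k + 1 = 3.
Given d = 3, check d ≤ 3: YES.
Slack = (n − k + 1) − d = 0.
The code is MDS (slack = 0).
Description: the claimed parameters are [7, 5, 3]_11; such a code would be MDS (meets Singleton bound).


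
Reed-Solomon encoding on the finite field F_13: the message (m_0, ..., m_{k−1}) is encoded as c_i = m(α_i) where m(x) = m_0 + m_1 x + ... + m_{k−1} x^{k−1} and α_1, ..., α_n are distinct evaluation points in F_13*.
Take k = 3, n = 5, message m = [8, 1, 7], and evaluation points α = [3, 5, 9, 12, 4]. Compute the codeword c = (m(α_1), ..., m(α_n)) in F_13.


c = [9, 6, 12, 1, 7]

Message polynomial: m(x) = 8 + 1·x + 7·x^2 (mod 13).
For each evaluation point α_i, compute m(α_i) mod 13:
  α_1 = 3: Horner steps 7 → 9 → 9, so m(3) = 9.
  α_2 = 5: Horner steps 7 → 10 → 6, so m(5) = 6.
  α_3 = 9: Horner steps 7 → 12 → 12, so m(9) = 12.
  α_4 = 12: Horner steps 7 → 7 → 1, so m(12) = 1.
  α_5 = 4: Horner steps 7 → 3 → 7, so m(4) = 7.
Codeword c = [9, 6, 12, 1, 7] ∈ F_13^5.


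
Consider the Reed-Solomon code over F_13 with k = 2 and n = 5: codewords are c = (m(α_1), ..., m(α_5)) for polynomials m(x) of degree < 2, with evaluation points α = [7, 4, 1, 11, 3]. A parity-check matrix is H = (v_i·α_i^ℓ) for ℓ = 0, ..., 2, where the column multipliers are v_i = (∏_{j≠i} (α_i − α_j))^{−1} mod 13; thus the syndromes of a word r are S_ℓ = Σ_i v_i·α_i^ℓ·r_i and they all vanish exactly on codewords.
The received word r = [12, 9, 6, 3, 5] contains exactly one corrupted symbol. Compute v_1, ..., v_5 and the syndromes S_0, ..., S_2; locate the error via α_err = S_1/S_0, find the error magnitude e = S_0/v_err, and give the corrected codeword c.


S = (10, 4, 12), error at position 5, error magnitude e = 10, c = [12, 9, 6, 3, 8].

Step 1: column multipliers v_i = (∏_{j≠i}(α_i − α_j))^{−1} mod 13.
  i = 1 (α = 7): (7−4)(7−1)(7−11)(7−3) = 3·6·(−4)·4 = −288 ≡ 11, so v_1 = 11^{−1} = 6 (mod 13).
  i = 2 (α = 4): (4−7)(4−1)(4−11)(4−3) = (−3)·3·(−7)·1 = 63 ≡ 11, so v_2 = 11^{−1} = 6 (mod 13).
  i = 3 (α = 1): (1−7)(1−4)(1−11)(1−3) = (−6)·(−3)·(−10)·(−2) = 360 ≡ 9, so v_3 = 9^{−1} = 3 (mod 13).
  i = 4 (α = 11): (11−7)(11−4)(11−1)(11−3) = 4·7·10·8 = 2240 ≡ 4, so v_4 = 4^{−1} = 10 (mod 13).
  i = 5 (α = 3): (3−7)(3−4)(3−1)(3−11) = (−4)·(−1)·2·(−8) = −64 ≡ 1, so v_5 = 1^{−1} = 1 (mod 13).
  v = [6, 6, 3, 10, 1].
Step 2: syndromes of r = [12, 9, 6, 3, 5] (all sums mod 13).
  S_0 = Σ v_i r_i = 6·12 + 6·9 + 3·6 + 10·3 + 1·5 = 179 ≡ 10.
  S_1 = Σ v_i α_i r_i = 6·7·12 + 6·4·9 + 3·1·6 + 10·11·3 + 1·3·5 = 1083 ≡ 4.
  α_i^2 mod 13 = [10, 3, 1, 4, 9].
  S_2 = Σ v_i α_i^2 r_i = 6·10·12 + 6·3·9 + 3·1·6 + 10·4·3 + 1·9·5 = 1065 ≡ 12.
  S = (10, 4, 12) ≠ 0, so r is not a codeword (an error is present).
Step 3: locate the error. For a single error e at position i, S_ℓ = v_i·e·α_i^ℓ, so α_err = S_1/S_0.
  S_0^{−1} = 10^{−1} = 4 (mod 13), so α_err = 4·4 = 16 ≡ 3 = α_5. Error position i = 5.
  Consistency check: S_2/S_1 = 12·10 = 120 ≡ 3 = α_err ✓ (single-error assumption holds).
Step 4: error magnitude e = S_0/v_5 = S_0·∏_{j≠5}(α_5 − α_j) = 10·1 = 10 ≡ 10 (mod 13).
Step 5: correct position 5: c_5 = r_5 − e = 5 − 10 ≡ 8 (mod 13). Hence c = [12, 9, 6, 3, 8].
  Check: interpolating c through the α_i gives m(x) = 5 + 1·x (degree < 2) with m(α_i) = c_i for every i, so c is indeed a codeword.


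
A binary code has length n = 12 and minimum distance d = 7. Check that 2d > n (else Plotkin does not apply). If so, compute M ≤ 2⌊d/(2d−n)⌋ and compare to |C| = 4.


Plotkin bound M ≤ 6; given |C| = 4 ≤ bound (satisfied).

Check applicability: 2d = 14, n = 12.
2d − n = 2 > 0, so Plotkin applies.
Compute d/(2d−n) = 7/2 ≈ 3.5000.
⌊d/(2d−n)⌋ = 3.
Plotkin bound: M ≤ 2·3 = 6.
Given |C| = 4, check: satisfied.
This |C| is below the Plotkin bound.


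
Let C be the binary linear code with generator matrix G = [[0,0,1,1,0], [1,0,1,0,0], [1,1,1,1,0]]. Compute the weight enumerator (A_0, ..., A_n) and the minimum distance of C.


Weight distribution: A_0 = 1, A_2 = 6, A_4 = 1. Minimum distance d = 2.

Enumerate all 2^3 = 8 messages m ∈ F_2^3.
For each, compute codeword c = mG in F_2^5, then tally its weight.
  m = 000 → c = 00000, weight = 0.
  m = 100 → c = 00110, weight = 2.
  m = 010 → c = 10100, weight = 2.
  m = 110 → c = 10010, weight = 2.
  m = 001 → c = 11110, weight = 4.
  m = 101 → c = 11000, weight = 2.
  m = 011 → c = 01010, weight = 2.
  m = 111 → c = 01100, weight = 2.
Tally weights:
  weight 0: 1 codewords.
  weight 2: 6 codewords.
  weight 4: 1 codewords.
Minimum distance d = smallest w > 0 with A_w > 0 = 2.
Sanity: Σ A_w = 8 = 2^3 = 8 ✓.


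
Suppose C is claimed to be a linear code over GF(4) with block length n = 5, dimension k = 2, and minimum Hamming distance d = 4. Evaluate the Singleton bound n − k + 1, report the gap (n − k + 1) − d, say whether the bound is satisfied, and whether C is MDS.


Singleton RHS = n − k + 1 = 4, slack = 0, bound satisfied, MDS.

Singleton bound: d ≤ n − k + 1.
Here n = 5, k = 2, so n − k + 1 = 4.
Given d = 4, check d ≤ 4: YES.
Slack = (n − k + 1) − d = 0.
The code is MDS (slack = 0).
Description: the claimed parameters are [5, 2, 4]_4; such a code would be MDS (meets Singleton bound).


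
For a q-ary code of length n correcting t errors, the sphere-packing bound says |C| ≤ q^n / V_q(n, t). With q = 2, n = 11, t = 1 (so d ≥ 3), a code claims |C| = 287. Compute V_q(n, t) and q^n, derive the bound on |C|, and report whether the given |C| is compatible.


V_q(n, t) = 12, q^n = 2048, Hamming bound = 170, |C| = 287 > bound (violated).

Step 1: Compute V_q(n, t) = Σ_{j=0}^1 C(n, j) (q−1)^j.
  j = 0: C(11,0)·(1)^0 = 1·1 = 1.
  j = 1: C(11,1)·(1)^1 = 11·1 = 11.
  V_q(n, t) = 1 + 11 = 12.
Step 2: q^n = 2^11 = 2048.
Step 3: Hamming bound ⌊q^n / V_q(n,t)⌋ = ⌊2048/12⌋ = 170.
Step 4: Compare |C| = 287 to 170: violated.
The claimed |C| lies above the Hamming bound, so no 2-ary code of length 11 with d ≥ 3 can have 287 codewords.


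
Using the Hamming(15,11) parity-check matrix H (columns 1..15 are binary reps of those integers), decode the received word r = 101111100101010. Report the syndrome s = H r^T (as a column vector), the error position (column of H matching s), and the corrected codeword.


s = (1, 0, 1, 0)^T, error position = 10, corrected codeword c = 101111100001010

Compute s = H r^T mod 2 one row at a time:
  s_1 = 0 + 0 + 1 + 0 + 1 + 0 + 1 + 0 = 3 ≡ 1 (mod 2).
  s_2 = 1 + 1 + 1 + 1 + 1 + 0 + 1 + 0 = 6 ≡ 0 (mod 2).
  s_3 = 0 + 1 + 1 + 1 + 1 + 0 + 1 + 0 = 5 ≡ 1 (mod 2).
  s_4 = 1 + 1 + 1 + 1 + 0 + 0 + 0 + 0 = 4 ≡ 0 (mod 2).
s = (1, 0, 1, 0)^T — this equals column 10 of H (binary 1010), so error is at position 10.
Correct: flip bit 10 of r = 101111100101010 to get c = 101111100001010.


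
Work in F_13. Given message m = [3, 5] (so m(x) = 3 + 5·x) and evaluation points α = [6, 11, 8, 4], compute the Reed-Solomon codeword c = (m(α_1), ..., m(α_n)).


c = [7, 6, 4, 10]

Message polynomial: m(x) = 3 + 5·x (mod 13).
For each evaluation point α_i, compute m(α_i) mod 13:
  α_1 = 6: Horner steps 5 → 7, so m(6) = 7.
  α_2 = 11: Horner steps 5 → 6, so m(11) = 6.
  α_3 = 8: Horner steps 5 → 4, so m(8) = 4.
  α_4 = 4: Horner steps 5 → 10, so m(4) = 10.
Codeword c = [7, 6, 4, 10] ∈ F_13^4.


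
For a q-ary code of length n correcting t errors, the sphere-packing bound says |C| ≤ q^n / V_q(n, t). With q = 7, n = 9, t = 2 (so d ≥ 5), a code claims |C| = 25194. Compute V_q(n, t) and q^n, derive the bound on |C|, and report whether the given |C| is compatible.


V_q(n, t) = 1351, q^n = 40353607, Hamming bound = 29869, |C| = 25194 ≤ bound (satisfied).

Step 1: Compute V_q(n, t) = Σ_{j=0}^2 C(n, j) (q−1)^j.
  j = 0: C(9,0)·(6)^0 = 1·1 = 1.
  j = 1: C(9,1)·(6)^1 = 9·6 = 54.
  j = 2: C(9,2)·(6)^2 = 36·36 = 1296.
  V_q(n, t) = 1 + 54 + 1296 = 1351.
Step 2: q^n = 7^9 = 40353607.
Step 3: Hamming bound ⌊q^n / V_q(n,t)⌋ = ⌊40353607/1351⌋ = 29869.
Step 4: Compare |C| = 25194 to 29869: satisfied.
The claimed |C| lies below the Hamming bound.


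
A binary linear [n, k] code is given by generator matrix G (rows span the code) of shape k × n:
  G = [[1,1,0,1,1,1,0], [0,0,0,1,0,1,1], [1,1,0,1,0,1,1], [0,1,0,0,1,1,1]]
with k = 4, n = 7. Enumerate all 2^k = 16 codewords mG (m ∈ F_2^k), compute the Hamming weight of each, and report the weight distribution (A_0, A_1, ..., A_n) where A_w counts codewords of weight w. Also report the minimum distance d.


Weight distribution: A_0 = 1, A_2 = 4, A_3 = 6, A_4 = 3, A_5 = 2. Minimum distance d = 2.

Enumerate all 2^4 = 16 messages m ∈ F_2^4.
For each, compute codeword c = mG in F_2^7, then tally its weight.
  m = 0000 → c = 0000000, weight = 0.
  m = 1000 → c = 1101110, weight = 5.
  m = 0100 → c = 0001011, weight = 3.
  m = 1100 → c = 1100101, weight = 4.
  m = 0010 → c = 1101011, weight = 5.
  m = 1010 → c = 0000101, weight = 2.
  m = 0110 → c = 1100000, weight = 2.
  m = 1110 → c = 0001110, weight = 3.
  m = 0001 → c = 0100111, weight = 4.
  m = 1001 → c = 1001001, weight = 3.
  m = 0101 → c = 0101100, weight = 3.
  m = 1101 → c = 1000010, weight = 2.
  m = 0011 → c = 1001100, weight = 3.
  m = 1011 → c = 0100010, weight = 2.
  m = 0111 → c = 1000111, weight = 4.
  m = 1111 → c = 0101001, weight = 3.
Tally weights:
  weight 0: 1 codewords.
  weight 2: 4 codewords.
  weight 3: 6 codewords.
  weight 4: 3 codewords.
  weight 5: 2 codewords.
Minimum distance d = smallest w > 0 with A_w > 0 = 2.
Sanity: Σ A_w = 16 = 2^4 = 16 ✓.


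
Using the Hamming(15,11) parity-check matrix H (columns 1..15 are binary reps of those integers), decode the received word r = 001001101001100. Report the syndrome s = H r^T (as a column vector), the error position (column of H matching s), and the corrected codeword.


s = (1, 0, 1, 0)^T, error position = 10, corrected codeword c = 001001101101100

Compute s = H r^T mod 2 one row at a time:
  s_1 = 0 + 1 + 0 + 0 + 1 + 1 + 0 + 0 = 3 ≡ 1 (mod 2).
  s_2 = 0 + 0 + 1 + 1 + 1 + 1 + 0 + 0 = 4 ≡ 0 (mod 2).
  s_3 = 0 + 1 + 1 + 1 + 0 + 0 + 0 + 0 = 3 ≡ 1 (mod 2).
  s_4 = 0 + 1 + 0 + 1 + 1 + 0 + 1 + 0 = 4 ≡ 0 (mod 2).
s = (1, 0, 1, 0)^T — this equals column 10 of H (binary 1010), so error is at position 10.
Correct: flip bit 10 of r = 001001101001100 to get c = 001001101101100.


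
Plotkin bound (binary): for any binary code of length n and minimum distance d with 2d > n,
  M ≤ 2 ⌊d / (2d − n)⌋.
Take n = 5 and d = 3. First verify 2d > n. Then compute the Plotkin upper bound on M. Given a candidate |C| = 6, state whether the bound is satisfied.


Plotkin bound M ≤ 6; given |C| = 6 ≤ bound (satisfied).

Check applicability: 2d = 6, n = 5.
2d − n = 1 > 0, so Plotkin applies.
Compute d/(2d−n) = 3/1 ≈ 3.0000.
⌊d/(2d−n)⌋ = 3.
Plotkin bound: M ≤ 2·3 = 6.
Given |C| = 6, check: satisfied.
This |C| is at the Plotkin bound.


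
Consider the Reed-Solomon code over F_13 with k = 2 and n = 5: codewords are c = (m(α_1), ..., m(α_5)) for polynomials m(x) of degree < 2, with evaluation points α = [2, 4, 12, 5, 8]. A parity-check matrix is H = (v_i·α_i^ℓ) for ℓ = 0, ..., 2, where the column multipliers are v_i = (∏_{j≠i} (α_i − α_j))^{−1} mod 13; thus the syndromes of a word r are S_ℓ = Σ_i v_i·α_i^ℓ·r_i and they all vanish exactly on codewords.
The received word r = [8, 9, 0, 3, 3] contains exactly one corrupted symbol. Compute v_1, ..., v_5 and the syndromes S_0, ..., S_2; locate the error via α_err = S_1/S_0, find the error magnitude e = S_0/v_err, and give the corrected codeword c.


S = (4, 6, 9), error at position 5, error magnitude e = 5, c = [8, 9, 0, 3, 11].

Step 1: column multipliers v_i = (∏_{j≠i}(α_i − α_j))^{−1} mod 13.
  i = 1 (α = 2): (2−4)(2−12)(2−5)(2−8) = (−2)·(−10)·(−3)·(−6) = 360 ≡ 9, so v_1 = 9^{−1} = 3 (mod 13).
  i = 2 (α = 4): (4−2)(4−12)(4−5)(4−8) = 2·(−8)·(−1)·(−4) = −64 ≡ 1, so v_2 = 1^{−1} = 1 (mod 13).
  i = 3 (α = 12): (12−2)(12−4)(12−5)(12−8) = 10·8·7·4 = 2240 ≡ 4, so v_3 = 4^{−1} = 10 (mod 13).
  i = 4 (α = 5): (5−2)(5−4)(5−12)(5−8) = 3·1·(−7)·(−3) = 63 ≡ 11, so v_4 = 11^{−1} = 6 (mod 13).
  i = 5 (α = 8): (8−2)(8−4)(8−12)(8−5) = 6·4·(−4)·3 = −288 ≡ 11, so v_5 = 11^{−1} = 6 (mod 13).
  v = [3, 1, 10, 6, 6].
Step 2: syndromes of r = [8, 9, 0, 3, 3] (all sums mod 13).
  S_0 = Σ v_i r_i = 3·8 + 1·9 + 10·0 + 6·3 + 6·3 = 69 ≡ 4.
  S_1 = Σ v_i α_i r_i = 3·2·8 + 1·4·9 + 10·12·0 + 6·5·3 + 6·8·3 = 318 ≡ 6.
  α_i^2 mod 13 = [4, 3, 1, 12, 12].
  S_2 = Σ v_i α_i^2 r_i = 3·4·8 + 1·3·9 + 10·1·0 + 6·12·3 + 6·12·3 = 555 ≡ 9.
  S = (4, 6, 9) ≠ 0, so r is not a codeword (an error is present).
Step 3: locate the error. For a single error e at position i, S_ℓ = v_i·e·α_i^ℓ, so α_err = S_1/S_0.
  S_0^{−1} = 4^{−1} = 10 (mod 13), so α_err = 6·10 = 60 ≡ 8 = α_5. Error position i = 5.
  Consistency check: S_2/S_1 = 9·11 = 99 ≡ 8 = α_err ✓ (single-error assumption holds).
Step 4: error magnitude e = S_0/v_5 = S_0·∏_{j≠5}(α_5 − α_j) = 4·11 = 44 ≡ 5 (mod 13).
Step 5: correct position 5: c_5 = r_5 − e = 3 − 5 ≡ 11 (mod 13). Hence c = [8, 9, 0, 3, 11].
  Check: interpolating c through the α_i gives m(x) = 7 + 7·x (degree < 2) with m(α_i) = c_i for every i, so c is indeed a codeword.


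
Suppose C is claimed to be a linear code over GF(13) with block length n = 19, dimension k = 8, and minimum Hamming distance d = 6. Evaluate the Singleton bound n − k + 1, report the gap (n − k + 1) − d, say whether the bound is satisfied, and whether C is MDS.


Singleton RHS = n − k + 1 = 12, slack = 6, bound satisfied, not MDS.

Singleton bound: d ≤ n − k + 1.
Here n = 19, k = 8, so n − k + 1 = 12.
Given d = 6, check d ≤ 12: YES.
Slack = (n − k + 1) − d = 6.
The code is NOT MDS (slack = 6 > 0).
Description: the claimed parameters are [19, 8, 6]_13; such a code would be non-MDS.


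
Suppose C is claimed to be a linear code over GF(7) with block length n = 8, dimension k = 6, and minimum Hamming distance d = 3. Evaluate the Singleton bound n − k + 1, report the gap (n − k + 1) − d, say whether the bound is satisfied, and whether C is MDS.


Singleton RHS = n − k + 1 = 3, slack = 0, bound satisfied, MDS.

Singleton bound: d ≤ n − k + 1.
Here n = 8, k = 6, so n − k + 1 = 3.
Given d = 3, check d ≤ 3: YES.
Slack = (n − k + 1) − d = 0.
The code is MDS (slack = 0).
Description: the claimed parameters are [8, 6, 3]_7; such a code would be MDS (meets Singleton bound).
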